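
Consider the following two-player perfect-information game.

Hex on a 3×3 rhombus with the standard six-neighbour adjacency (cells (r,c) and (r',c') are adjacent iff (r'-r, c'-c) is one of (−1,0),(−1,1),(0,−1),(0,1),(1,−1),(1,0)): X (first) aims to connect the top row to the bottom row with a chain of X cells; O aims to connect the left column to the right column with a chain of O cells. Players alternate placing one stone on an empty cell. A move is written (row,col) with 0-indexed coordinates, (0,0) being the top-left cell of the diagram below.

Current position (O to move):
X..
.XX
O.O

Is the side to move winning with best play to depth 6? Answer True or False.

ply 1, O at X../.XX/O.O | (0,1)=-1→XO./.XX/O.O; (0,2)=-1→X.O/.XX/O.O; (1,0)=-1→X../OXX/O.O; (2,1)=+1→X../.XX/OOO*
ply 2: X../.XX/OOO is terminal -1 (X); from X../.XX/O.O depth 6

O winning at [X../.XX/O.O]: True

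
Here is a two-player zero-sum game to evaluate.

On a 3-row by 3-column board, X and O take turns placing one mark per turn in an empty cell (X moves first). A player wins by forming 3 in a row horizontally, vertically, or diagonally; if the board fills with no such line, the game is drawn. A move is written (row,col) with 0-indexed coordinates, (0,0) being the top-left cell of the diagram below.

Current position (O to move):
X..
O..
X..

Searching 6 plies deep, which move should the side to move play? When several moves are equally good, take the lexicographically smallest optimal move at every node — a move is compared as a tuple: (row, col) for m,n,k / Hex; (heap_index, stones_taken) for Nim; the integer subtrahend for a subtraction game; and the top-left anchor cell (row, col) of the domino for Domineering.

O's best at [X../O../X..]: (1,1)

p1 O@[X../O../X..]: (0,1)[XO./O../X..]-1 (0,2)[X.O/O../X..]-1 (1,1)[X../OO./X..]+0* (1,2)[X../O.O/X..]-1 (2,1)[X../O../XO.]-1 (2,2)[X../O../X.O]-1
p2 X@[X../OO./X..]: (0,1)[XX./OO./X..]-1 (0,2)[X.X/OO./X..]-1 (1,2)[X../OOX/X..]+0* (2,1)[X../OO./XX.]-1 (2,2)[X../OO./X.X]-1
p3 O@[X../OOX/X..]: (0,1)[XO./OOX/X..]+0* (0,2)[X.O/OOX/X..]+0 (2,1)[X../OOX/XO.]+0 (2,2)[X../OOX/X.O]+0
p4 X@[XO./OOX/X..]: (0,2)[XOX/OOX/X..]-1 (2,1)[XO./OOX/XX.]+0* (2,2)[XO./OOX/X.X]-1
p5 O@[XO./OOX/XX.]: (0,2)[XOO/OOX/XX.]-1 (2,2)[XO./OOX/XXO]+0*
p6 X@[XO./OOX/XXO]: (0,2)[XOX/OOX/XXO]+0*
p7 O@[XOX/OOX/XXO] terminal +0; root [X../O../X..] d6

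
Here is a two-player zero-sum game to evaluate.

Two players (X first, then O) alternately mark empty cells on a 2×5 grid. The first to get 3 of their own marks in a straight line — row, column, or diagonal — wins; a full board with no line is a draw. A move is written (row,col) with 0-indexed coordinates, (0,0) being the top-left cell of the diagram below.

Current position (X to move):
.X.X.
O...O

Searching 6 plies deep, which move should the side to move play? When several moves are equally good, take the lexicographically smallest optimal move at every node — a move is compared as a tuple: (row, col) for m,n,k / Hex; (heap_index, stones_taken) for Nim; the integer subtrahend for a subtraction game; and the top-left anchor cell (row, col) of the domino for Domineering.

[.X.X./O...O] X move#1: (0,0):+0/XX.X./O...O, (0,2):+1/.XXX./O...O*, (0,4):+0/.X.XX/O...O, (1,1):+0/.X.X./OX..O, (1,2):+0/.X.X./O.X.O, (1,3):+0/.X.X./O..XO
[.XXX./O...O] end (terminal -1, O#2); searched .X.X./O...O to 6

X's best at [.X.X./O...O]: (0,2)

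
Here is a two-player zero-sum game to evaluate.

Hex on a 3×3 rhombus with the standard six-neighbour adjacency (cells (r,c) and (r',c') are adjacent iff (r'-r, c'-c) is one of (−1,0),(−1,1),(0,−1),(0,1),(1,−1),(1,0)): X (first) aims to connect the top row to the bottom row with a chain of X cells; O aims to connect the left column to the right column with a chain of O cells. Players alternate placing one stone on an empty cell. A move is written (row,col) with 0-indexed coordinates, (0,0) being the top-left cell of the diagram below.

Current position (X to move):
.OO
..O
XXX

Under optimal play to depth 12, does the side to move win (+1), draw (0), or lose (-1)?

ply 1, X at .OO/..O/XXX | (0,0)=-1→XOO/..O/XXX*; (1,0)=-1→.OO/X.O/XXX; (1,1)=-1→.OO/.XO/XXX
ply 2, O at XOO/..O/XXX | (1,0)=+1→XOO/O.O/XXX*; (1,1)=-1→XOO/.OO/XXX
ply 3: XOO/O.O/XXX is terminal -1 (X); from .OO/..O/XXX depth 12

value(.OO/..O/XXX, X) = -1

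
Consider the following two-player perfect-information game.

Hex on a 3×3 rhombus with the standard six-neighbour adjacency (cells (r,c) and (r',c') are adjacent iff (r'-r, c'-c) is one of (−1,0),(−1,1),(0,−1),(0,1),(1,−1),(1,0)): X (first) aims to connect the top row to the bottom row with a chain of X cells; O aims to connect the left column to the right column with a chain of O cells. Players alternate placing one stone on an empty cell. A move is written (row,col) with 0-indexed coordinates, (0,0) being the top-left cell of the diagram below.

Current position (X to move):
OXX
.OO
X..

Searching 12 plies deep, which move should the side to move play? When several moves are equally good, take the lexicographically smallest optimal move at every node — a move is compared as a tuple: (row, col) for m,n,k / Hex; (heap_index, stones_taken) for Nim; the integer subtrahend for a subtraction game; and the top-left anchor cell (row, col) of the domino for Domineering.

ply 1, X at OXX/.OO/X.. | (1,0)=+1→OXX/XOO/X..*; (2,1)=-1→OXX/.OO/XX.; (2,2)=-1→OXX/.OO/X.X
ply 2: OXX/XOO/X.. is terminal -1 (O); from OXX/.OO/X.. depth 12

X's best at [OXX/.OO/X..]: (1,0)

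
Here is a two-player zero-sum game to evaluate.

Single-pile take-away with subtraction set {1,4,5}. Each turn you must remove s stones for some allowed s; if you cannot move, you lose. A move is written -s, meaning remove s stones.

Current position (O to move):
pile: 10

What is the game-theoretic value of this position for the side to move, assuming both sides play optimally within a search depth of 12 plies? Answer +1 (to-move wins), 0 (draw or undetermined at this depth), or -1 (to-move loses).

[10] O move#1: -1:-1/9*, -4:-1/6, -5:-1/5
[9] X move#2: -1:+1/8*, -4:-1/5, -5:-1/4
[8] O move#3: -1:-1/7*, -4:-1/4, -5:-1/3
[7] X move#4: -1:-1/6, -4:-1/3, -5:+1/2*
[2] O move#5: -1:-1/1*
[1] X move#6: -1:+1/0*
[0] end (terminal -1, O#7); searched 10 to 12

value(10, O) = -1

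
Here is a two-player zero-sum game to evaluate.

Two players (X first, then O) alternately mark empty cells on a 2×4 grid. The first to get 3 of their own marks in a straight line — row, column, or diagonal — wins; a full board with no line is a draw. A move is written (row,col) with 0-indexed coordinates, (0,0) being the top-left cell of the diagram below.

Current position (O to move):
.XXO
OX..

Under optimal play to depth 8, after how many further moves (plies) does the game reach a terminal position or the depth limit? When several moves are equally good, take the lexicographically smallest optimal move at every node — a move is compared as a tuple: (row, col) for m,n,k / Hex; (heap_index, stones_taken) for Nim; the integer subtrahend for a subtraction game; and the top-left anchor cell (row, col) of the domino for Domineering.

p1 O@[.XXO/OX..]: (0,0)[OXXO/OX..]+0* (1,2)[.XXO/OXO.]-1 (1,3)[.XXO/OX.O]-1
p2 X@[OXXO/OX..]: (1,2)[OXXO/OXX.]+0* (1,3)[OXXO/OX.X]+0
p3 O@[OXXO/OXX.]: (1,3)[OXXO/OXXO]+0*
p4 X@[OXXO/OXXO] terminal +0; root [.XXO/OX..] d8

PV length from [.XXO/OX..]: 3 plies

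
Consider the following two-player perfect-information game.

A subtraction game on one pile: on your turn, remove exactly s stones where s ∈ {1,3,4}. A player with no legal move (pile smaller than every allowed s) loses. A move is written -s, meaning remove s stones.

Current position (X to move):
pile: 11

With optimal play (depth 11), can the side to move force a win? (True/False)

p1 X@[11]: -1[10]-1 -3[8]-1 -4[7]+1*
p2 O@[7]: -1[6]-1* -3[4]-1 -4[3]-1
p3 X@[6]: -1[5]-1 -3[3]-1 -4[2]+1*
p4 O@[2]: -1[1]-1*
p5 X@[1]: -1[0]+1*
p6 O@[0] terminal -1; root [11] d11

X winning at [11]: True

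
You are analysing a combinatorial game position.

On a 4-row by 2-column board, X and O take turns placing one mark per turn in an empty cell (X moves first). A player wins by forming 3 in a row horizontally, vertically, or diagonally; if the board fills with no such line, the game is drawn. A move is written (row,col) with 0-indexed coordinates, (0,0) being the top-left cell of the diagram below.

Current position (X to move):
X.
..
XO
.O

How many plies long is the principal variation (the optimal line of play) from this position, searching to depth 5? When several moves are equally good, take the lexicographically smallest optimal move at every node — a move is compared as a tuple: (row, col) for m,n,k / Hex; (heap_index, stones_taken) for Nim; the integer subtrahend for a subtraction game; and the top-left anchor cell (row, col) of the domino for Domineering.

PV length from [X./../XO/.O]: 1 ply

ply 1, X at X./../XO/.O | (0,1)=-1→XX/../XO/.O; (1,0)=+1→X./X./XO/.O*; (1,1)=+0→X./.X/XO/.O; (3,0)=-1→X./../XO/XO
ply 2: X./X./XO/.O is terminal -1 (O); from X./../XO/.O depth 5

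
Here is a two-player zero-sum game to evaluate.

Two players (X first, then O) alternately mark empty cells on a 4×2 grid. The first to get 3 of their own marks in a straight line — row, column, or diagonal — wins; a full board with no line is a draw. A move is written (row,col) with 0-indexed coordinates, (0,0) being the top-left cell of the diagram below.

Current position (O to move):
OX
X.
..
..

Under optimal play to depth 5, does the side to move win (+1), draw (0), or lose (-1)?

ply 1, O at OX/X./../.. | (1,1)=+0→OX/XO/../..*; (2,0)=+0→OX/X./O./..; (2,1)=+0→OX/X./.O/..; (3,0)=+0→OX/X./../O.; (3,1)=+0→OX/X./../.O
ply 2, X at OX/XO/../.. | (2,0)=+0→OX/XO/X./..*; (2,1)=+0→OX/XO/.X/..; (3,0)=+0→OX/XO/../X.; (3,1)=+0→OX/XO/../.X
ply 3, O at OX/XO/X./.. | (2,1)=-1→OX/XO/XO/..; (3,0)=+0→OX/XO/X./O.*; (3,1)=-1→OX/XO/X./.O
ply 4, X at OX/XO/X./O. | (2,1)=+0→OX/XO/XX/O.*; (3,1)=+0→OX/XO/X./OX
ply 5, O at OX/XO/XX/O. | (3,1)=+0→OX/XO/XX/OO*
ply 6: OX/XO/XX/OO is terminal +0 (X); from OX/X./../.. depth 5

value(OX/X./../.., O) = 0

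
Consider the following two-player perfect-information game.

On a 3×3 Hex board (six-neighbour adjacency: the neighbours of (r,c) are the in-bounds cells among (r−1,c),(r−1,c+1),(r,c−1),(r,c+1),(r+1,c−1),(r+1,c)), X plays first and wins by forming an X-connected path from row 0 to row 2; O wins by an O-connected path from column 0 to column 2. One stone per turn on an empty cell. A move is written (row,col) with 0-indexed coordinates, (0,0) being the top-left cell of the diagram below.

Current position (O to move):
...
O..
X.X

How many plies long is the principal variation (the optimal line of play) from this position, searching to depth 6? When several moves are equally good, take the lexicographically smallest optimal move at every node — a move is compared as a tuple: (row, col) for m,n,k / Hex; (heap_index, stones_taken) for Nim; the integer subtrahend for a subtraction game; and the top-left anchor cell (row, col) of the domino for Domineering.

PV length from [.../O../X.X]: 3 plies

ply 1, O at .../O../X.X | (0,0)=-1→O../O../X.X; (0,1)=-1→.O./O../X.X; (0,2)=+1→..O/O../X.X*; (1,1)=+1→.../OO./X.X; (1,2)=-1→.../O.O/X.X; (2,1)=-1→.../O../XOX
ply 2, X at ..O/O../X.X | (0,0)=-1→X.O/O../X.X*; (0,1)=-1→.XO/O../X.X; (1,1)=-1→..O/OX./X.X; (1,2)=-1→..O/O.X/X.X; (2,1)=-1→..O/O../XXX
ply 3, O at X.O/O../X.X | (0,1)=+1→XOO/O../X.X*; (1,1)=+1→X.O/OO./X.X; (1,2)=+1→X.O/O.O/X.X; (2,1)=+1→X.O/O../XOX
ply 4: XOO/O../X.X is terminal -1 (X); from .../O../X.X depth 6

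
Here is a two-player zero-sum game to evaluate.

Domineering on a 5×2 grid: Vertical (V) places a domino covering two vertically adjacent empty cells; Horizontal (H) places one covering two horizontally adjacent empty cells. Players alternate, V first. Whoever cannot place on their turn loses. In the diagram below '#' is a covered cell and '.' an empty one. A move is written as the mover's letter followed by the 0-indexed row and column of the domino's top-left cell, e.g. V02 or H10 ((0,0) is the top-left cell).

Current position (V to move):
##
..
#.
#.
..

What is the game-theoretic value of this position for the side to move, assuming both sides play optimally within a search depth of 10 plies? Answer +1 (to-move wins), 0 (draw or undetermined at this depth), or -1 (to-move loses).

ply 1, V at ##/../#./#./.. | V11=-1→##/.#/##/#./..*; V21=-1→##/../##/##/..; V31=-1→##/../#./##/.#
ply 2, H at ##/.#/##/#./.. | H40=+1→##/.#/##/#./##*
ply 3: ##/.#/##/#./## is terminal -1 (V); from ##/../#./#./.. depth 10

value(##/../#./#./.., V) = -1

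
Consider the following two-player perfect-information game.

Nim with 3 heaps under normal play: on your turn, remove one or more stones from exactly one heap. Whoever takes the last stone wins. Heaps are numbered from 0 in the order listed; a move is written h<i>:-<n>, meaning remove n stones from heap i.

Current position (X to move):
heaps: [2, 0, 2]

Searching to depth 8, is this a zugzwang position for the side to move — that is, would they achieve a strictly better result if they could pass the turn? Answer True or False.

zugzwang((2,0,2), X) = True

[(2,0,2)] X move#1: h0:-1:-1/(1,0,2)*, h0:-2:-1/(0,0,2), h2:-1:-1/(2,0,1), h2:-2:-1/(2,0,0)
[(1,0,2)] O move#2: h0:-1:-1/(0,0,2), h2:-1:+1/(1,0,1)*, h2:-2:-1/(1,0,0)
[(1,0,1)] X move#3: h0:-1:-1/(0,0,1)*, h2:-1:-1/(1,0,0)
[(0,0,1)] O move#4: h2:-1:+1/(0,0,0)*
[(0,0,0)] end (terminal -1, X#5); searched (2,0,2) to 8
if X skipped the turn, O would face:
~ [(2,0,2)] O move#1: h0:-1:-1/(1,0,2)*, h0:-2:-1/(0,0,2), h2:-1:-1/(2,0,1), h2:-2:-1/(2,0,0)
~ [(1,0,2)] X move#2: h0:-1:-1/(0,0,2), h2:-1:+1/(1,0,1)*, h2:-2:-1/(1,0,0)
~ [(1,0,1)] O move#3: h0:-1:-1/(0,0,1)*, h2:-1:-1/(1,0,0)
~ [(0,0,1)] X move#4: h2:-1:+1/(0,0,0)*
~ [(0,0,0)] end (terminal -1, O#5); searched (2,0,2) to 8
compare (X): move=-1 vs pass=+1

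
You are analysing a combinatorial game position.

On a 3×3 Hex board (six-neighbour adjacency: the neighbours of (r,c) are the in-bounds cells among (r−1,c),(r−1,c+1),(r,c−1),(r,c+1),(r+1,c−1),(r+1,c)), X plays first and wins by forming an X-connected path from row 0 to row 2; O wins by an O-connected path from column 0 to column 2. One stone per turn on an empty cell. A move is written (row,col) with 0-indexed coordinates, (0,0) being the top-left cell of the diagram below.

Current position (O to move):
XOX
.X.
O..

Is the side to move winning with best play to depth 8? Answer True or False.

[XOX/.X./O..] O move#1: (1,0):-1/XOX/OX./O.., (1,2):-1/XOX/.XO/O.., (2,1):+1/XOX/.X./OO.*, (2,2):-1/XOX/.X./O.O
[XOX/.X./OO.] X move#2: (1,0):-1/XOX/XX./OO.*, (1,2):-1/XOX/.XX/OO., (2,2):-1/XOX/.X./OOX
[XOX/XX./OO.] O move#3: (1,2):+1/XOX/XXO/OO.*, (2,2):+1/XOX/XX./OOO
[XOX/XXO/OO.] end (terminal -1, X#4); searched XOX/.X./O.. to 8

O winning at [XOX/.X./O..]: True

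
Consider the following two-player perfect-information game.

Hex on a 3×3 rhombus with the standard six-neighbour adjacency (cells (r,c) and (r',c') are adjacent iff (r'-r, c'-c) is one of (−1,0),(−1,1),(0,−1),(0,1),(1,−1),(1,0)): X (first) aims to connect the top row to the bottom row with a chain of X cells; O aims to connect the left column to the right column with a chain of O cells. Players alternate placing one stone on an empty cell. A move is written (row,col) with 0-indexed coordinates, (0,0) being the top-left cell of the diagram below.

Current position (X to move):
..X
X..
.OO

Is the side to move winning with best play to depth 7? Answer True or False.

ply 1, X at ..X/X../.OO | (0,0)=-1→X.X/X../.OO; (0,1)=-1→.XX/X../.OO; (1,1)=-1→..X/XX./.OO; (1,2)=-1→..X/X.X/.OO; (2,0)=+1→..X/X../XOO*
ply 2, O at ..X/X../XOO | (0,0)=-1→O.X/X../XOO*; (0,1)=-1→.OX/X../XOO; (1,1)=-1→..X/XO./XOO; (1,2)=-1→..X/X.O/XOO
ply 3, X at O.X/X../XOO | (0,1)=+1→OXX/X../XOO*; (1,1)=+1→O.X/XX./XOO; (1,2)=+1→O.X/X.X/XOO
ply 4: OXX/X../XOO is terminal -1 (O); from ..X/X../.OO depth 7

X winning at [..X/X../.OO]: True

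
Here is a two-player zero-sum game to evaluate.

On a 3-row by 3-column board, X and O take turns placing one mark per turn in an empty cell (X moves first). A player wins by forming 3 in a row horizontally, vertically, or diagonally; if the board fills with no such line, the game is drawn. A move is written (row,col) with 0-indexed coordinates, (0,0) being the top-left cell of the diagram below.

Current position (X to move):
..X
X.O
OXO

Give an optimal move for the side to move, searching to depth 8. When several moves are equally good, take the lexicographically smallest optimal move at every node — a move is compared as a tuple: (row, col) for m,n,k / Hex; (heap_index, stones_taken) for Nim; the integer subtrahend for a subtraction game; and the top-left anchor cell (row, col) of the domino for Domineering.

X's best at [..X/X.O/OXO]: (0,1)

[..X/X.O/OXO] X move#1: (0,0):+0/X.X/X.O/OXO, (0,1):+1/.XX/X.O/OXO*, (1,1):+0/..X/XXO/OXO
[.XX/X.O/OXO] O move#2: (0,0):-1/OXX/X.O/OXO*, (1,1):-1/.XX/XOO/OXO
[OXX/X.O/OXO] X move#3: (1,1):+1/OXX/XXO/OXO*
[OXX/XXO/OXO] end (terminal -1, O#4); searched ..X/X.O/OXO to 8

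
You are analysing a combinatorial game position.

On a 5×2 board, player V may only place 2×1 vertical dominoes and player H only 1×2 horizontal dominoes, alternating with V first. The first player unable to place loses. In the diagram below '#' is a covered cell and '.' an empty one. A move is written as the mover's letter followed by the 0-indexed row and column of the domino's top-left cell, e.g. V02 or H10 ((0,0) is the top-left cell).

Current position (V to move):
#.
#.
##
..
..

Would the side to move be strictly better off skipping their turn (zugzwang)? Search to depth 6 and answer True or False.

[#./#./##/../..] V move#1: V01:-1/##/##/##/../.., V30:+1/#./#./##/#./#.*, V31:+1/#./#./##/.#/.#
[#./#./##/#./#.] end (terminal -1, H#2); searched #./#./##/../.. to 6
suppose V passes — search the same position with H to move:
pass> [#./#./##/../..] H move#1: H30:+1/#./#./##/##/..*, H40:+1/#./#./##/../##
pass> [#./#./##/##/..] V move#2: V01:-1/##/##/##/##/..*
pass> [##/##/##/##/..] H move#3: H40:+1/##/##/##/##/##*
pass> [##/##/##/##/##] end (terminal -1, V#4); searched #./#./##/../.. to 6
for V: play +1, pass -1

zugzwang(#./#./##/../.., V) = False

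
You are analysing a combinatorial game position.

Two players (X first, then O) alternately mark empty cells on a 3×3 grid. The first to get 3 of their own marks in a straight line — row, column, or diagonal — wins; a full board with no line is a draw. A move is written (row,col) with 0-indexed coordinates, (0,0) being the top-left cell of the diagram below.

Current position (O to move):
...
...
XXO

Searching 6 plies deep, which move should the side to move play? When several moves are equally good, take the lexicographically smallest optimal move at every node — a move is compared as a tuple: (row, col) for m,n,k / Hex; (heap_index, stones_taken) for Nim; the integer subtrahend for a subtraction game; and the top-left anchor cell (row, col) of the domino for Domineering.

O's best at [.../.../XXO]: (0,2)

[.../.../XXO] O move#1: (0,0):-1/O../.../XXO, (0,1):+0/.O./.../XXO, (0,2):+1/..O/.../XXO*, (1,0):-1/.../O../XXO, (1,1):+0/.../.O./XXO, (1,2):+1/.../..O/XXO
[..O/.../XXO] X move#2: (0,0):-1/X.O/.../XXO*, (0,1):-1/.XO/.../XXO, (1,0):-1/..O/X../XXO, (1,1):-1/..O/.X./XXO, (1,2):-1/..O/..X/XXO
[X.O/.../XXO] O move#3: (0,1):-1/XOO/.../XXO, (1,0):+0/X.O/O../XXO, (1,1):-1/X.O/.O./XXO, (1,2):+1/X.O/..O/XXO*
[X.O/..O/XXO] end (terminal -1, X#4); searched .../.../XXO to 6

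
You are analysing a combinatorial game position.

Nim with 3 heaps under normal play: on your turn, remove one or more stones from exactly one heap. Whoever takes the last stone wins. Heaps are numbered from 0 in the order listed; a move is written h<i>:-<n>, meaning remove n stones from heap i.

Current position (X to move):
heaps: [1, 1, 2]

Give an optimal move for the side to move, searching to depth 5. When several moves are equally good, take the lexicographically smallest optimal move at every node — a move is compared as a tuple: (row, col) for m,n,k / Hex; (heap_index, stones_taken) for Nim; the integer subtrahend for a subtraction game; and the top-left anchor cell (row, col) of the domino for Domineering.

X's best at [(1,1,2)]: h2:-2

[(1,1,2)] X move#1: h0:-1:-1/(0,1,2), h1:-1:-1/(1,0,2), h2:-1:-1/(1,1,1), h2:-2:+1/(1,1,0)*
[(1,1,0)] O move#2: h0:-1:-1/(0,1,0)*, h1:-1:-1/(1,0,0)
[(0,1,0)] X move#3: h1:-1:+1/(0,0,0)*
[(0,0,0)] end (terminal -1, O#4); searched (1,1,2) to 5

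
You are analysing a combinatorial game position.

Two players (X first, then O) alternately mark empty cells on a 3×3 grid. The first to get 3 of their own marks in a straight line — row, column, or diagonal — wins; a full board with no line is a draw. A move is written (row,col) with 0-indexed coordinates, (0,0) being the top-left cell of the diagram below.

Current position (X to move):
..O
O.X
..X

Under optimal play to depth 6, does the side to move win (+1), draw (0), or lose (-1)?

value(..O/O.X/..X, X) = 0

[..O/O.X/..X] X move#1: (0,0):+0/X.O/O.X/..X*, (0,1):-1/.XO/O.X/..X, (1,1):-1/..O/OXX/..X, (2,0):+0/..O/O.X/X.X, (2,1):-1/..O/O.X/.XX
[X.O/O.X/..X] O move#2: (0,1):-1/XOO/O.X/..X, (1,1):+0/X.O/OOX/..X*, (2,0):-1/X.O/O.X/O.X, (2,1):-1/X.O/O.X/.OX
[X.O/OOX/..X] X move#3: (0,1):-1/XXO/OOX/..X, (2,0):+0/X.O/OOX/X.X*, (2,1):-1/X.O/OOX/.XX
[X.O/OOX/X.X] O move#4: (0,1):-1/XOO/OOX/X.X, (2,1):+0/X.O/OOX/XOX*
[X.O/OOX/XOX] X move#5: (0,1):+0/XXO/OOX/XOX*
[XXO/OOX/XOX] end (terminal +0, O#6); searched ..O/O.X/..X to 6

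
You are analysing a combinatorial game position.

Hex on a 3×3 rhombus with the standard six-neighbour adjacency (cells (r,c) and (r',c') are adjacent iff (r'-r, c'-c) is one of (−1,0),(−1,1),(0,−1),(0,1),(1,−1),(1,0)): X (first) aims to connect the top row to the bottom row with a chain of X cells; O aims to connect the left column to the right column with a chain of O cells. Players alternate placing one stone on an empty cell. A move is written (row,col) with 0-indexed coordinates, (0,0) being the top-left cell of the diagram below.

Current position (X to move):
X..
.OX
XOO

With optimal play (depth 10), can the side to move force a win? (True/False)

p1 X@[X../.OX/XOO]: (0,1)[XX./.OX/XOO]-1 (0,2)[X.X/.OX/XOO]-1 (1,0)[X../XOX/XOO]+1*
p2 O@[X../XOX/XOO] terminal -1; root [X../.OX/XOO] d10

X winning at [X../.OX/XOO]: True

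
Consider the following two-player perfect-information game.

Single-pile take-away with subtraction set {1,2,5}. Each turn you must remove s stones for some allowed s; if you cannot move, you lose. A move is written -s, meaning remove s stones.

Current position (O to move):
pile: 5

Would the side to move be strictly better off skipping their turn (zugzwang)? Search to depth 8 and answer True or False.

[5] O move#1: -1:-1/4, -2:+1/3*, -5:+1/0
[3] X move#2: -1:-1/2*, -2:-1/1
[2] O move#3: -1:-1/1, -2:+1/0*
[0] end (terminal -1, X#4); searched 5 to 8
if O skipped the turn, X would face:
~ [5] X move#1: -1:-1/4, -2:+1/3*, -5:+1/0
~ [3] O move#2: -1:-1/2*, -2:-1/1
~ [2] X move#3: -1:-1/1, -2:+1/0*
~ [0] end (terminal -1, O#4); searched 5 to 8
compare (O): move=+1 vs pass=-1

zugzwang(5, O) = False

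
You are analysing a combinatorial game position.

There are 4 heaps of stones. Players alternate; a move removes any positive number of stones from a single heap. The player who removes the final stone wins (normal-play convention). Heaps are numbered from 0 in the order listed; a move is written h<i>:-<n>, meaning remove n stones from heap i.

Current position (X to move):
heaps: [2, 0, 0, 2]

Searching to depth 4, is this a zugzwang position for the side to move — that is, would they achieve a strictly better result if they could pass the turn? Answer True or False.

[(2,0,0,2)] X move#1: h0:-1:-1/(1,0,0,2)*, h0:-2:-1/(0,0,0,2), h3:-1:-1/(2,0,0,1), h3:-2:-1/(2,0,0,0)
[(1,0,0,2)] O move#2: h0:-1:-1/(0,0,0,2), h3:-1:+1/(1,0,0,1)*, h3:-2:-1/(1,0,0,0)
[(1,0,0,1)] X move#3: h0:-1:-1/(0,0,0,1)*, h3:-1:-1/(1,0,0,0)
[(0,0,0,1)] O move#4: h3:-1:+1/(0,0,0,0)*
[(0,0,0,0)] end (terminal -1, X#5); searched (2,0,0,2) to 4
if X skipped the turn, O would face:
~ [(2,0,0,2)] O move#1: h0:-1:-1/(1,0,0,2)*, h0:-2:-1/(0,0,0,2), h3:-1:-1/(2,0,0,1), h3:-2:-1/(2,0,0,0)
~ [(1,0,0,2)] X move#2: h0:-1:-1/(0,0,0,2), h3:-1:+1/(1,0,0,1)*, h3:-2:-1/(1,0,0,0)
~ [(1,0,0,1)] O move#3: h0:-1:-1/(0,0,0,1)*, h3:-1:-1/(1,0,0,0)
~ [(0,0,0,1)] X move#4: h3:-1:+1/(0,0,0,0)*
~ [(0,0,0,0)] end (terminal -1, O#5); searched (2,0,0,2) to 4
compare (X): move=-1 vs pass=+1

zugzwang((2,0,0,2), X) = True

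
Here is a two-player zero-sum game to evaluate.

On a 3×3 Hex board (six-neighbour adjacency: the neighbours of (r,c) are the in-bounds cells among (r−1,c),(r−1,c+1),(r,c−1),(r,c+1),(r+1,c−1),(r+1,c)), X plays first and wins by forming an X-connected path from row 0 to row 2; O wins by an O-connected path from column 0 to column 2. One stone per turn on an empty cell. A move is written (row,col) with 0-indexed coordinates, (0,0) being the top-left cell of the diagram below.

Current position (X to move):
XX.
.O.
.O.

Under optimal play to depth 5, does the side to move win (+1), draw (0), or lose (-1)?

value(XX./.O./.O., X) = -1

ply 1, X at XX./.O./.O. | (0,2)=-1→XXX/.O./.O.*; (1,0)=-1→XX./XO./.O.; (1,2)=-1→XX./.OX/.O.; (2,0)=-1→XX./.O./XO.; (2,2)=-1→XX./.O./.OX
ply 2, O at XXX/.O./.O. | (1,0)=+1→XXX/OO./.O.*; (1,2)=+1→XXX/.OO/.O.; (2,0)=+1→XXX/.O./OO.; (2,2)=+1→XXX/.O./.OO
ply 3, X at XXX/OO./.O. | (1,2)=-1→XXX/OOX/.O.*; (2,0)=-1→XXX/OO./XO.; (2,2)=-1→XXX/OO./.OX
ply 4, O at XXX/OOX/.O. | (2,0)=-1→XXX/OOX/OO.; (2,2)=+1→XXX/OOX/.OO*
ply 5: XXX/OOX/.OO is terminal -1 (X); from XX./.O./.O. depth 5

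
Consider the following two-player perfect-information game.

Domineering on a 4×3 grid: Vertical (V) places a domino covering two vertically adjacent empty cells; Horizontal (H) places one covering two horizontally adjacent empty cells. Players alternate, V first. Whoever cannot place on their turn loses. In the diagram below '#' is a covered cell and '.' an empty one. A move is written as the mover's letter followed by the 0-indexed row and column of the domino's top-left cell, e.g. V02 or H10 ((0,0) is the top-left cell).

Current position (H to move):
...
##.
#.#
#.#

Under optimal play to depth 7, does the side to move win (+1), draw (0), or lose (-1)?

value(.../##./#.#/#.#, H) = -1

ply 1, H at .../##./#.#/#.# | H00=-1→##./##./#.#/#.#*; H01=-1→.##/##./#.#/#.#
ply 2, V at ##./##./#.#/#.# | V02=+1→###/###/#.#/#.#*; V21=+1→##./##./###/###
ply 3: ###/###/#.#/#.# is terminal -1 (H); from .../##./#.#/#.# depth 7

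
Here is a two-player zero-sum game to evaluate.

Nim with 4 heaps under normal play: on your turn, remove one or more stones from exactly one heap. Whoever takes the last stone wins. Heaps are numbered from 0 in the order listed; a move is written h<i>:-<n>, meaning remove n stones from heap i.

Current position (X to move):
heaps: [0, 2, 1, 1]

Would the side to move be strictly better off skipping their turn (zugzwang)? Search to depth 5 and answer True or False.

zugzwang((0,2,1,1), X) = False

[(0,2,1,1)] X move#1: h1:-1:-1/(0,1,1,1), h1:-2:+1/(0,0,1,1)*, h2:-1:-1/(0,2,0,1), h3:-1:-1/(0,2,1,0)
[(0,0,1,1)] O move#2: h2:-1:-1/(0,0,0,1)*, h3:-1:-1/(0,0,1,0)
[(0,0,0,1)] X move#3: h3:-1:+1/(0,0,0,0)*
[(0,0,0,0)] end (terminal -1, O#4); searched (0,2,1,1) to 5
pass branch (O moves first from the same position):
  | [(0,2,1,1)] O move#1: h1:-1:-1/(0,1,1,1), h1:-2:+1/(0,0,1,1)*, h2:-1:-1/(0,2,0,1), h3:-1:-1/(0,2,1,0)
  | [(0,0,1,1)] X move#2: h2:-1:-1/(0,0,0,1)*, h3:-1:-1/(0,0,1,0)
  | [(0,0,0,1)] O move#3: h3:-1:+1/(0,0,0,0)*
  | [(0,0,0,0)] end (terminal -1, X#4); searched (0,2,1,1) to 5
X moving scores +1; X passing scores -1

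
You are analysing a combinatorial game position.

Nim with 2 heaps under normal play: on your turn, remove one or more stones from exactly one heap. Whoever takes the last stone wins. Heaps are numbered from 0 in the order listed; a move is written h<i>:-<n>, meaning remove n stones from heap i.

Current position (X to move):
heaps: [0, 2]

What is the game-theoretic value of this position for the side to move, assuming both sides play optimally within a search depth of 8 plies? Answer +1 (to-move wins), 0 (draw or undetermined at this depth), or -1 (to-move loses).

value((0,2), X) = +1

ply 1, X at (0,2) | h1:-1=-1→(0,1); h1:-2=+1→(0,0)*
ply 2: (0,0) is terminal -1 (O); from (0,2) depth 8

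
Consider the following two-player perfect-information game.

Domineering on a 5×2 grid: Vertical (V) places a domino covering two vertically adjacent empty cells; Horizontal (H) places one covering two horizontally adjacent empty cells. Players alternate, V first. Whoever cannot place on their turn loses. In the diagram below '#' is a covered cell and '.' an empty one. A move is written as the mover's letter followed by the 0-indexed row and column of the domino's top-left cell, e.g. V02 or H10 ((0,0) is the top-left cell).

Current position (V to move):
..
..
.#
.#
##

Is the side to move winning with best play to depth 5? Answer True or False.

[../../.#/.#/##] V move#1: V00:+1/#./#./.#/.#/##*, V01:+1/.#/.#/.#/.#/##, V10:-1/../#./##/.#/##, V20:-1/../../##/##/##
[#./#./.#/.#/##] end (terminal -1, H#2); searched ../../.#/.#/## to 5

V winning at [../../.#/.#/##]: True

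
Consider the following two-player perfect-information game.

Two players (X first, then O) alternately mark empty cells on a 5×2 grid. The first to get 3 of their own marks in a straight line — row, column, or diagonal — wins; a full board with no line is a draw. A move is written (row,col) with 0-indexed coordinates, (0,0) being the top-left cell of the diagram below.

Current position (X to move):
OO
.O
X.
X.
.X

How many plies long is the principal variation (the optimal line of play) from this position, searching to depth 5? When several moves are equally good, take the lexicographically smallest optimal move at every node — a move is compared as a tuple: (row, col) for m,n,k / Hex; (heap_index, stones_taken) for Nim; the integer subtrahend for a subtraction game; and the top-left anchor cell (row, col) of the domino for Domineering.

p1 X@[OO/.O/X./X./.X]: (1,0)[OO/XO/X./X./.X]+1* (2,1)[OO/.O/XX/X./.X]+1 (3,1)[OO/.O/X./XX/.X]-1 (4,0)[OO/.O/X./X./XX]+1
p2 O@[OO/XO/X./X./.X] terminal -1; root [OO/.O/X./X./.X] d5

PV length from [OO/.O/X./X./.X]: 1 ply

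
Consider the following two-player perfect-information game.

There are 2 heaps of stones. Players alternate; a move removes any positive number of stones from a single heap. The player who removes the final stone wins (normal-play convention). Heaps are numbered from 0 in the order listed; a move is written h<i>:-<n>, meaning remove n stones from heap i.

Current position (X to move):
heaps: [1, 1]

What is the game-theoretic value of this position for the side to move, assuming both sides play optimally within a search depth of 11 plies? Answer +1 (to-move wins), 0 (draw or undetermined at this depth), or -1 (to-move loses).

ply 1, X at (1,1) | h0:-1=-1→(0,1)*; h1:-1=-1→(1,0)
ply 2, O at (0,1) | h1:-1=+1→(0,0)*
ply 3: (0,0) is terminal -1 (X); from (1,1) depth 11

value((1,1), X) = -1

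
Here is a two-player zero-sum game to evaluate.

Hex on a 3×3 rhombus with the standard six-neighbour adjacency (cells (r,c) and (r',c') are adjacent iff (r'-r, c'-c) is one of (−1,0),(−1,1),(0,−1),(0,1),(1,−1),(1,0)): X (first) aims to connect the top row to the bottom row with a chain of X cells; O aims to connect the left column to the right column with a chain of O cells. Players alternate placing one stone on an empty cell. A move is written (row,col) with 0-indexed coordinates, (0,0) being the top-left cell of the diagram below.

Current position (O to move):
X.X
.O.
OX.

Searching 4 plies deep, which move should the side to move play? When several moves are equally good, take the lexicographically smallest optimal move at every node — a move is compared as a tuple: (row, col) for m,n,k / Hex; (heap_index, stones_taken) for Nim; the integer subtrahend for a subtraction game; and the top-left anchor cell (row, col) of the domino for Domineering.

O's best at [X.X/.O./OX.]: (1,2)

ply 1, O at X.X/.O./OX. | (0,1)=-1→XOX/.O./OX.; (1,0)=-1→X.X/OO./OX.; (1,2)=+1→X.X/.OO/OX.*; (2,2)=-1→X.X/.O./OXO
ply 2: X.X/.OO/OX. is terminal -1 (X); from X.X/.O./OX. depth 4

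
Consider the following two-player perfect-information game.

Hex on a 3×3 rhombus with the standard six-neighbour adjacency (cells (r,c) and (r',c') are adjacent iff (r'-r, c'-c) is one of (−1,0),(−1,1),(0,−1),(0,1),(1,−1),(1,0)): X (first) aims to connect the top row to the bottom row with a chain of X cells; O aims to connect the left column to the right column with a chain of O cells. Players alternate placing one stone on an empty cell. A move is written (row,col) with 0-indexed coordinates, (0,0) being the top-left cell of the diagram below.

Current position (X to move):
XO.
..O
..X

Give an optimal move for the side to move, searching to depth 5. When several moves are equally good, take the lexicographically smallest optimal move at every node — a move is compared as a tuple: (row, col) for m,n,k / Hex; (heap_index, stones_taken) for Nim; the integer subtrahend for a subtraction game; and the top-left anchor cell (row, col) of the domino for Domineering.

ply 1, X at XO./..O/..X | (0,2)=-1→XOX/..O/..X; (1,0)=-1→XO./X.O/..X; (1,1)=+1→XO./.XO/..X*; (2,0)=-1→XO./..O/X.X; (2,1)=-1→XO./..O/.XX
ply 2, O at XO./.XO/..X | (0,2)=-1→XOO/.XO/..X*; (1,0)=-1→XO./OXO/..X; (2,0)=-1→XO./.XO/O.X; (2,1)=-1→XO./.XO/.OX
ply 3, X at XOO/.XO/..X | (1,0)=+1→XOO/XXO/..X*; (2,0)=-1→XOO/.XO/X.X; (2,1)=-1→XOO/.XO/.XX
ply 4, O at XOO/XXO/..X | (2,0)=-1→XOO/XXO/O.X*; (2,1)=-1→XOO/XXO/.OX
ply 5, X at XOO/XXO/O.X | (2,1)=+1→XOO/XXO/OXX*
ply 6: XOO/XXO/OXX is terminal -1 (O); from XO./..O/..X depth 5

X's best at [XO./..O/..X]: (1,1)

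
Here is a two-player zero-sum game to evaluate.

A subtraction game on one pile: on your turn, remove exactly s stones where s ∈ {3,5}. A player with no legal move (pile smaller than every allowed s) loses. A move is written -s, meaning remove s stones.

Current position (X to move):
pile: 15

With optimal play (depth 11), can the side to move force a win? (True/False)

[15] X move#1: -3:-1/12, -5:+1/10*
[10] O move#2: -3:-1/7*, -5:-1/5
[7] X move#3: -3:-1/4, -5:+1/2*
[2] end (terminal -1, O#4); searched 15 to 11

X winning at [15]: True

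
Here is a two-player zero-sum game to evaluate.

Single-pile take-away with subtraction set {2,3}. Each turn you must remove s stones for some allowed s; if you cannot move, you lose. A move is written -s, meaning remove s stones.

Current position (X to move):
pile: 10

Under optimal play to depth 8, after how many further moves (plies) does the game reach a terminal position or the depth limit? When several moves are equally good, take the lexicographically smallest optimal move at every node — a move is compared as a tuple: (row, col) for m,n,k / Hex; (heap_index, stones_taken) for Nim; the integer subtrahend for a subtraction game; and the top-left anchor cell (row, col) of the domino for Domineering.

PV length from [10]: 4 plies

p1 X@[10]: -2[8]-1* -3[7]-1
p2 O@[8]: -2[6]+1* -3[5]+1
p3 X@[6]: -2[4]-1* -3[3]-1
p4 O@[4]: -2[2]-1 -3[1]+1*
p5 X@[1] terminal -1; root [10] d8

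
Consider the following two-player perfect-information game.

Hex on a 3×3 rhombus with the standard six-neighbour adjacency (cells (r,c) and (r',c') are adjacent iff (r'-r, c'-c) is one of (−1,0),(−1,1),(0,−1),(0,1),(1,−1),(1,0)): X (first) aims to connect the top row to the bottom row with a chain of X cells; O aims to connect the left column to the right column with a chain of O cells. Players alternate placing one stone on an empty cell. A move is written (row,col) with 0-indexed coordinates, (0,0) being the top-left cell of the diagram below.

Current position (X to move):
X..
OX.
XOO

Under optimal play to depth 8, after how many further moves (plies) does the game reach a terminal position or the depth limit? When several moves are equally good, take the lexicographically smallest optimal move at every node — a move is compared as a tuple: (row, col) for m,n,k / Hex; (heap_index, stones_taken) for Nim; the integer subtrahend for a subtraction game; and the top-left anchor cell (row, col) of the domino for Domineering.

ply 1, X at X../OX./XOO | (0,1)=+1→XX./OX./XOO*; (0,2)=+1→X.X/OX./XOO; (1,2)=+1→X../OXX/XOO
ply 2: XX./OX./XOO is terminal -1 (O); from X../OX./XOO depth 8

PV length from [X../OX./XOO]: 1 ply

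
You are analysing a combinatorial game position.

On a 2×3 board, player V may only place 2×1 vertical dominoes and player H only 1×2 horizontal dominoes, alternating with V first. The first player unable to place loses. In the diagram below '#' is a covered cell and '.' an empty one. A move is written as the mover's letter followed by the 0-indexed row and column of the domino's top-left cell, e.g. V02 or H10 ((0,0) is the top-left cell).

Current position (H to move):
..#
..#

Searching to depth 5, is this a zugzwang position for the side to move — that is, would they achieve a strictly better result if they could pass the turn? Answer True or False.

zugzwang(..#/..#, H) = False

ply 1, H at ..#/..# | H00=+1→###/..#*; H10=+1→..#/###
ply 2: ###/..# is terminal -1 (V); from ..#/..# depth 5
suppose H passes — search the same position with V to move:
pass> ply 1, V at ..#/..# | V00=+1→#.#/#.#*; V01=+1→.##/.##
pass> ply 2: #.#/#.# is terminal -1 (H); from ..#/..# depth 5
for H: play +1, pass -1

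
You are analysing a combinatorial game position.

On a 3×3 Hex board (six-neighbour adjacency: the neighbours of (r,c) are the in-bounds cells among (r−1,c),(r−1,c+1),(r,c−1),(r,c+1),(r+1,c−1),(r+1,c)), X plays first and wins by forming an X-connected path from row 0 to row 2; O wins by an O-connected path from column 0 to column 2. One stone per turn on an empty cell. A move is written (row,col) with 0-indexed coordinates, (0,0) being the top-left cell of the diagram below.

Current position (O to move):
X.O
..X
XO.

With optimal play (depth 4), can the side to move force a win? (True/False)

p1 O@[X.O/..X/XO.]: (0,1)[XOO/..X/XO.]-1 (1,0)[X.O/O.X/XO.]+1* (1,1)[X.O/.OX/XO.]-1 (2,2)[X.O/..X/XOO]-1
p2 X@[X.O/O.X/XO.]: (0,1)[XXO/O.X/XO.]-1* (1,1)[X.O/OXX/XO.]-1 (2,2)[X.O/O.X/XOX]-1
p3 O@[XXO/O.X/XO.]: (1,1)[XXO/OOX/XO.]+1* (2,2)[XXO/O.X/XOO]-1
p4 X@[XXO/OOX/XO.] terminal -1; root [X.O/..X/XO.] d4

O winning at [X.O/..X/XO.]: True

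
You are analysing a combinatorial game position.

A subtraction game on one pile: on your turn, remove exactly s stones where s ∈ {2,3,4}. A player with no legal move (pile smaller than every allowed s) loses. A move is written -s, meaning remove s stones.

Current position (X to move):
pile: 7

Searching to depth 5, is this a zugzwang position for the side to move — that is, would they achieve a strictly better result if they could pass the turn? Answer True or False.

ply 1, X at 7 | -2=-1→5*; -3=-1→4; -4=-1→3
ply 2, O at 5 | -2=-1→3; -3=-1→2; -4=+1→1*
ply 3: 1 is terminal -1 (X); from 7 depth 5
if X skipped the turn, O would face:
~ ply 1, O at 7 | -2=-1→5*; -3=-1→4; -4=-1→3
~ ply 2, X at 5 | -2=-1→3; -3=-1→2; -4=+1→1*
~ ply 3: 1 is terminal -1 (O); from 7 depth 5
compare (X): move=-1 vs pass=+1

zugzwang(7, X) = True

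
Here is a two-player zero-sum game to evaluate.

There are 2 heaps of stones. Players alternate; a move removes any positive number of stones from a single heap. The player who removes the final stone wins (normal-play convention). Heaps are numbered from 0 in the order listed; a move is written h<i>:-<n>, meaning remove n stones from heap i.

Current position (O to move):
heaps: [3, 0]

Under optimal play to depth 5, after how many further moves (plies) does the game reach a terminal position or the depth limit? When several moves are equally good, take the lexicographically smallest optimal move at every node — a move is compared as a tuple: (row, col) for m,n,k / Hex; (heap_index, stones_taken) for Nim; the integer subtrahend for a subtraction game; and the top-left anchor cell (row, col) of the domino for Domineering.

PV length from [(3,0)]: 1 ply

ply 1, O at (3,0) | h0:-1=-1→(2,0); h0:-2=-1→(1,0); h0:-3=+1→(0,0)*
ply 2: (0,0) is terminal -1 (X); from (3,0) depth 5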